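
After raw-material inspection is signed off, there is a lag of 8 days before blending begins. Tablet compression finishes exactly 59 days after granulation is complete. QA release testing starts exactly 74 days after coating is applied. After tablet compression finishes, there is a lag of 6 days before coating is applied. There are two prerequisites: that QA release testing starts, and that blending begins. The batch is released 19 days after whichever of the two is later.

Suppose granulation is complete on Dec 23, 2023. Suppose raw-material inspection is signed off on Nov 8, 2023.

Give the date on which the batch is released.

May 29, 2024

Granulation is complete: Dec 23, 2023.
Tablet compression finishes: Dec 23, 2023 + 59 days = Feb 20, 2024.
Coating is applied: Feb 20, 2024 + 6 days = Feb 26, 2024.
QA release testing starts: Feb 26, 2024 + 74 days = May 10, 2024.
Raw-material inspection is signed off: Nov 8, 2023.
Blending begins: Nov 8, 2023 + 8 days = Nov 16, 2023.
Both prerequisites met — QA release testing starts (May 10, 2024), blending begins (Nov 16, 2023); the later is May 10, 2024.
The batch is released: May 10, 2024 + 19 days = May 29, 2024.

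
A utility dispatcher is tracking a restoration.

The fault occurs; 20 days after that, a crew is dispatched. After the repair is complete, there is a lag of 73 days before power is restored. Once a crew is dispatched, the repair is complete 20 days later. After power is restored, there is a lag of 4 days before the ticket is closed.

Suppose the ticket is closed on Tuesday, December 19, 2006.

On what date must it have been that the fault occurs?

Thursday, August 24, 2006

The ticket is closed: Dec 19, 2006.
Power is restored: Dec 19, 2006 − 4 days = Dec 15, 2006.
The repair is complete: Dec 15, 2006 − 73 days = Oct 3, 2006.
A crew is dispatched: Oct 3, 2006 − 20 days = Sep 13, 2006.
The fault occurs: Sep 13, 2006 − 20 days = Aug 24, 2006.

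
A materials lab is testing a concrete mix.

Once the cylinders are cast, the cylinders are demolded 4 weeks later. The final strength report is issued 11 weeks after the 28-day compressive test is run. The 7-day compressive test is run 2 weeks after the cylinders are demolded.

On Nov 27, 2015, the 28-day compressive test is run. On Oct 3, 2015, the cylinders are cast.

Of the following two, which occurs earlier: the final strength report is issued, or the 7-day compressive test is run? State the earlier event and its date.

The 7-day compressive test is run — Nov 14, 2015

The 28-day compressive test is run: Nov 27, 2015.
The final strength report is issued: Nov 27, 2015 + 11 weeks = Feb 12, 2016.
The cylinders are cast: Oct 3, 2015.
The cylinders are demolded: Oct 3, 2015 + 4 weeks = Oct 31, 2015.
The 7-day compressive test is run: Oct 31, 2015 + 2 weeks = Nov 14, 2015.
Comparing: the final strength report is issued on Feb 12, 2016 vs the 7-day compressive test is run on Nov 14, 2015. Earlier: the 7-day compressive test is run.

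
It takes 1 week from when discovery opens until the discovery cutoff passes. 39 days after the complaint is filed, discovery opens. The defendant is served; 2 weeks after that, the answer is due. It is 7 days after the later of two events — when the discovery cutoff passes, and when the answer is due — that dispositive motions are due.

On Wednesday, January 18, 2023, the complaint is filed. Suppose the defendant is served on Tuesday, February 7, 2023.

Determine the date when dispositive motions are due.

Sunday, March 12, 2023

The complaint is filed: Jan 18, 2023.
Discovery opens: Jan 18, 2023 + 39 days = Feb 26, 2023.
The discovery cutoff passes: Feb 26, 2023 + 1 week = Mar 5, 2023.
The defendant is served: Feb 7, 2023.
The answer is due: Feb 7, 2023 + 2 weeks = Feb 21, 2023.
Both prerequisites met — the discovery cutoff passes (Mar 5, 2023), the answer is due (Feb 21, 2023); the later is Mar 5, 2023.
Dispositive motions are due: Mar 5, 2023 + 7 days = Mar 12, 2023.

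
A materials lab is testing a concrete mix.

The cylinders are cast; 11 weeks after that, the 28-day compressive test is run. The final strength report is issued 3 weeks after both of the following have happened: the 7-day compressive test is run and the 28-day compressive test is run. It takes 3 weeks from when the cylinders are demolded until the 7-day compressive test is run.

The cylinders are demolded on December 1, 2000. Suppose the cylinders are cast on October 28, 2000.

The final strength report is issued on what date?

February 3, 2001

The cylinders are demolded: Dec 1, 2000.
The 7-day compressive test is run: Dec 1, 2000 + 3 weeks = Dec 22, 2000.
The cylinders are cast: Oct 28, 2000.
The 28-day compressive test is run: Oct 28, 2000 + 11 weeks = Jan 13, 2001.
Both prerequisites met — the 7-day compressive test is run (Dec 22, 2000), the 28-day compressive test is run (Jan 13, 2001); the later is Jan 13, 2001.
The final strength report is issued: Jan 13, 2001 + 3 weeks = Feb 3, 2001.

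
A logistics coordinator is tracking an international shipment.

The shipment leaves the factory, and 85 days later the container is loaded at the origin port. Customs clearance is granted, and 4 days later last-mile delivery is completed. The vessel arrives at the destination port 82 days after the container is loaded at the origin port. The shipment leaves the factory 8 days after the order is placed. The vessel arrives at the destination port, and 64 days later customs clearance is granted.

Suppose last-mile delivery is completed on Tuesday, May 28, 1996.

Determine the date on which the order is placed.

Thursday, September 28, 1995

Last-mile delivery is completed: May 28, 1996.
Customs clearance is granted: May 28, 1996 − 4 days = May 24, 1996.
The vessel arrives at the destination port: May 24, 1996 − 64 days = Mar 21, 1996.
The container is loaded at the origin port: Mar 21, 1996 − 82 days = Dec 30, 1995.
The shipment leaves the factory: Dec 30, 1995 − 85 days = Oct 6, 1995.
The order is placed: Oct 6, 1995 − 8 days = Sep 28, 1995.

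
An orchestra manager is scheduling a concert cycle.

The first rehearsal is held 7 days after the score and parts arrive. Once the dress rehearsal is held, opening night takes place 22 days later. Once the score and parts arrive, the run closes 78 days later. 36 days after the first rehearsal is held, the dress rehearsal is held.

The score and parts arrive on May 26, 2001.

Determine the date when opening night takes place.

The score and parts arrive: May 26, 2001.
The first rehearsal is held: May 26, 2001 + 7 days = Jun 2, 2001.
The dress rehearsal is held: Jun 2, 2001 + 36 days = Jul 8, 2001.
Opening night takes place: Jul 8, 2001 + 22 days = Jul 30, 2001.

Jul 30, 2001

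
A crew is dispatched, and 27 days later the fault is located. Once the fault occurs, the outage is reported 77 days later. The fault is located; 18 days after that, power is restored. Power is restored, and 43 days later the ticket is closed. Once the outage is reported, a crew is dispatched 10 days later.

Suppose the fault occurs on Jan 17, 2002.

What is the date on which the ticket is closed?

The fault occurs: Jan 17, 2002.
The outage is reported: Jan 17, 2002 + 77 days = Apr 4, 2002.
A crew is dispatched: Apr 4, 2002 + 10 days = Apr 14, 2002.
The fault is located: Apr 14, 2002 + 27 days = May 11, 2002.
Power is restored: May 11, 2002 + 18 days = May 29, 2002.
The ticket is closed: May 29, 2002 + 43 days = Jul 11, 2002.

Jul 11, 2002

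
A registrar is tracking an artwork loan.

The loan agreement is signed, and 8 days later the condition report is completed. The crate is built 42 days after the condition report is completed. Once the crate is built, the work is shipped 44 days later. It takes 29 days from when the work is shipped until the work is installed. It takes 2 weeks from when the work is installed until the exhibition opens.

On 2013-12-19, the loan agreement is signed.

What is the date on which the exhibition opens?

The loan agreement is signed: Dec 19, 2013.
The condition report is completed: Dec 19, 2013 + 8 days = Dec 27, 2013.
The crate is built: Dec 27, 2013 + 42 days = Feb 7, 2014.
The work is shipped: Feb 7, 2014 + 44 days = Mar 23, 2014.
The work is installed: Mar 23, 2014 + 29 days = Apr 21, 2014.
The exhibition opens: Apr 21, 2014 + 2 weeks = May 5, 2014.

2014-05-05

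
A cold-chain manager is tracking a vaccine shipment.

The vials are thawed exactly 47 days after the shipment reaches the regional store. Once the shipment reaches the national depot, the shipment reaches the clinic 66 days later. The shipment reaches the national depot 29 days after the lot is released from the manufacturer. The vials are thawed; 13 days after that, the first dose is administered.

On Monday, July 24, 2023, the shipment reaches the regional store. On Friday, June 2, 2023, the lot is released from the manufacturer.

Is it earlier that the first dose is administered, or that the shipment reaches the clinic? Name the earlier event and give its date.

The shipment reaches the regional store: Jul 24, 2023.
The vials are thawed: Jul 24, 2023 + 47 days = Sep 9, 2023.
The first dose is administered: Sep 9, 2023 + 13 days = Sep 22, 2023.
The lot is released from the manufacturer: Jun 2, 2023.
The shipment reaches the national depot: Jun 2, 2023 + 29 days = Jul 1, 2023.
The shipment reaches the clinic: Jul 1, 2023 + 66 days = Sep 5, 2023.
Comparing: the first dose is administered on Sep 22, 2023 vs the shipment reaches the clinic on Sep 5, 2023. Earlier: the shipment reaches the clinic.

The shipment reaches the clinic — Tuesday, September 5, 2023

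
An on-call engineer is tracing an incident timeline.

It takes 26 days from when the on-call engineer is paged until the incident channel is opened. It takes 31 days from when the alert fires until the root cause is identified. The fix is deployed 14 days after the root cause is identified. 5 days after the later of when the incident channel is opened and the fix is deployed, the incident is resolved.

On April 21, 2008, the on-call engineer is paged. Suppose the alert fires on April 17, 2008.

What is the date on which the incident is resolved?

June 6, 2008

The on-call engineer is paged: Apr 21, 2008.
The incident channel is opened: Apr 21, 2008 + 26 days = May 17, 2008.
The alert fires: Apr 17, 2008.
The root cause is identified: Apr 17, 2008 + 31 days = May 18, 2008.
The fix is deployed: May 18, 2008 + 14 days = Jun 1, 2008.
Both prerequisites met — the incident channel is opened (May 17, 2008), the fix is deployed (Jun 1, 2008); the later is Jun 1, 2008.
The incident is resolved: Jun 1, 2008 + 5 days = Jun 6, 2008.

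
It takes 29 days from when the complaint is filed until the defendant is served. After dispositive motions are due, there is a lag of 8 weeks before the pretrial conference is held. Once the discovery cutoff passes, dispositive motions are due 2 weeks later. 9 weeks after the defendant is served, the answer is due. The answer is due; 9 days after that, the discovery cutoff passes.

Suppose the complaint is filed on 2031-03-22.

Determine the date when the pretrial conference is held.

2031-09-09

The complaint is filed: Mar 22, 2031.
The defendant is served: Mar 22, 2031 + 29 days = Apr 20, 2031.
The answer is due: Apr 20, 2031 + 9 weeks = Jun 22, 2031.
The discovery cutoff passes: Jun 22, 2031 + 9 days = Jul 1, 2031.
Dispositive motions are due: Jul 1, 2031 + 2 weeks = Jul 15, 2031.
The pretrial conference is held: Jul 15, 2031 + 8 weeks = Sep 9, 2031.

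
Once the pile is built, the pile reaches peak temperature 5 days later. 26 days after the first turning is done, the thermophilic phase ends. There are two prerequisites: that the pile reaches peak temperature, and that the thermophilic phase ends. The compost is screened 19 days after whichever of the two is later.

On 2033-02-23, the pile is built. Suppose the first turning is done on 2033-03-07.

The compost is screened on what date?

The pile is built: Feb 23, 2033.
The pile reaches peak temperature: Feb 23, 2033 + 5 days = Feb 28, 2033.
The first turning is done: Mar 7, 2033.
The thermophilic phase ends: Mar 7, 2033 + 26 days = Apr 2, 2033.
Both prerequisites met — the pile reaches peak temperature (Feb 28, 2033), the thermophilic phase ends (Apr 2, 2033); the later is Apr 2, 2033.
The compost is screened: Apr 2, 2033 + 19 days = Apr 21, 2033.

2033-04-21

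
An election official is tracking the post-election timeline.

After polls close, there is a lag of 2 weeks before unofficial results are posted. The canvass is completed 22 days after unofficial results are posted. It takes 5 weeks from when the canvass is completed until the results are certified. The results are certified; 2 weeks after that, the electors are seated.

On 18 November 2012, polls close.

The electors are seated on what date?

11 February 2013

Polls close: Nov 18, 2012.
Unofficial results are posted: Nov 18, 2012 + 2 weeks = Dec 2, 2012.
The canvass is completed: Dec 2, 2012 + 22 days = Dec 24, 2012.
The results are certified: Dec 24, 2012 + 5 weeks = Jan 28, 2013.
The electors are seated: Jan 28, 2013 + 2 weeks = Feb 11, 2013.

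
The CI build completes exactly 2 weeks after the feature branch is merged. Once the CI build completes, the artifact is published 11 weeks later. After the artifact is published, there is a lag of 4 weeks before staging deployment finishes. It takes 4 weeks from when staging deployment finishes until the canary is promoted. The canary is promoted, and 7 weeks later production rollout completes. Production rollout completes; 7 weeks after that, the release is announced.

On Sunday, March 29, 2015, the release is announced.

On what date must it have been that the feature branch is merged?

Sunday, July 27, 2014

The release is announced: Mar 29, 2015.
Production rollout completes: Mar 29, 2015 − 7 weeks = Feb 8, 2015.
The canary is promoted: Feb 8, 2015 − 7 weeks = Dec 21, 2014.
Staging deployment finishes: Dec 21, 2014 − 4 weeks = Nov 23, 2014.
The artifact is published: Nov 23, 2014 − 4 weeks = Oct 26, 2014.
The CI build completes: Oct 26, 2014 − 11 weeks = Aug 10, 2014.
The feature branch is merged: Aug 10, 2014 − 2 weeks = Jul 27, 2014.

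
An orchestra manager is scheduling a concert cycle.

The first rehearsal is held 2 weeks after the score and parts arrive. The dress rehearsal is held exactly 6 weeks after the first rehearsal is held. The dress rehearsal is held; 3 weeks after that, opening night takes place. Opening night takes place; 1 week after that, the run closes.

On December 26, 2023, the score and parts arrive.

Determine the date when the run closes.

The score and parts arrive: Dec 26, 2023.
The first rehearsal is held: Dec 26, 2023 + 2 weeks = Jan 9, 2024.
The dress rehearsal is held: Jan 9, 2024 + 6 weeks = Feb 20, 2024.
Opening night takes place: Feb 20, 2024 + 3 weeks = Mar 12, 2024.
The run closes: Mar 12, 2024 + 1 week = Mar 19, 2024.

March 19, 2024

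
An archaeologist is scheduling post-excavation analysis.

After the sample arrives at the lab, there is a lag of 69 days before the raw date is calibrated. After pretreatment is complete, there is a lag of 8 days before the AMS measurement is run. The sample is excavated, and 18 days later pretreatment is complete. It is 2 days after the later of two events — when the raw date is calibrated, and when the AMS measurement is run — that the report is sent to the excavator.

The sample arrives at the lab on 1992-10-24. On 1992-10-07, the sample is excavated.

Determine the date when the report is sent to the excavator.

1993-01-03

The sample arrives at the lab: Oct 24, 1992.
The raw date is calibrated: Oct 24, 1992 + 69 days = Jan 1, 1993.
The sample is excavated: Oct 7, 1992.
Pretreatment is complete: Oct 7, 1992 + 18 days = Oct 25, 1992.
The AMS measurement is run: Oct 25, 1992 + 8 days = Nov 2, 1992.
Both prerequisites met — the raw date is calibrated (Jan 1, 1993), the AMS measurement is run (Nov 2, 1992); the later is Jan 1, 1993.
The report is sent to the excavator: Jan 1, 1993 + 2 days = Jan 3, 1993.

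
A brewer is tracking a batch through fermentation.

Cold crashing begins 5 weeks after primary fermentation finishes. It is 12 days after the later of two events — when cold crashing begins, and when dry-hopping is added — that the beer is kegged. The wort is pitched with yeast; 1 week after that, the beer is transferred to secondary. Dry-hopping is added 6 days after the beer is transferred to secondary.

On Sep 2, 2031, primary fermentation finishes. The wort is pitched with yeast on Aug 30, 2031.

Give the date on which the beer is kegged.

Oct 19, 2031

Primary fermentation finishes: Sep 2, 2031.
Cold crashing begins: Sep 2, 2031 + 5 weeks = Oct 7, 2031.
The wort is pitched with yeast: Aug 30, 2031.
The beer is transferred to secondary: Aug 30, 2031 + 1 week = Sep 6, 2031.
Dry-hopping is added: Sep 6, 2031 + 6 days = Sep 12, 2031.
Both prerequisites met — cold crashing begins (Oct 7, 2031), dry-hopping is added (Sep 12, 2031); the later is Oct 7, 2031.
The beer is kegged: Oct 7, 2031 + 12 days = Oct 19, 2031.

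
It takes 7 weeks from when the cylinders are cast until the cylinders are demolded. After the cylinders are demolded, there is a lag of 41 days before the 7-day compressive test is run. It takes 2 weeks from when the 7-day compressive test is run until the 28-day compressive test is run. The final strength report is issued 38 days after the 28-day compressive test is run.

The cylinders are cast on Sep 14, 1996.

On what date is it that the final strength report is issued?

Feb 3, 1997

The cylinders are cast: Sep 14, 1996.
The cylinders are demolded: Sep 14, 1996 + 7 weeks = Nov 2, 1996.
The 7-day compressive test is run: Nov 2, 1996 + 41 days = Dec 13, 1996.
The 28-day compressive test is run: Dec 13, 1996 + 2 weeks = Dec 27, 1996.
The final strength report is issued: Dec 27, 1996 + 38 days = Feb 3, 1997.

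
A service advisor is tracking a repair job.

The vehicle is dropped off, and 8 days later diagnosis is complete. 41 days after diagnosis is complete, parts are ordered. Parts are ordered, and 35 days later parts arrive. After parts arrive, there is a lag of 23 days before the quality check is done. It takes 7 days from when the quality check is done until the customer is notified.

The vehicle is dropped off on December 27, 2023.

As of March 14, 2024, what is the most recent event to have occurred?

Parts are ordered

The vehicle is dropped off: Dec 27, 2023.
Diagnosis is complete: Dec 27, 2023 + 8 days = Jan 4, 2024.
Parts are ordered: Jan 4, 2024 + 41 days = Feb 14, 2024.
Parts arrive: Feb 14, 2024 + 35 days = Mar 20, 2024.
The quality check is done: Mar 20, 2024 + 23 days = Apr 12, 2024.
The customer is notified: Apr 12, 2024 + 7 days = Apr 19, 2024.
Mar 14, 2024 falls between when parts are ordered (Feb 14, 2024) and when parts arrive (Mar 20, 2024).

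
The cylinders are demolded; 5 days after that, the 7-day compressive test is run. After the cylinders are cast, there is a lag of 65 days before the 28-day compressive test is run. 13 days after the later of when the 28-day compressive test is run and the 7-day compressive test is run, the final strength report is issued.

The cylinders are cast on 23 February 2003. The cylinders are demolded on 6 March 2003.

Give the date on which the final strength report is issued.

The cylinders are cast: Feb 23, 2003.
The 28-day compressive test is run: Feb 23, 2003 + 65 days = Apr 29, 2003.
The cylinders are demolded: Mar 6, 2003.
The 7-day compressive test is run: Mar 6, 2003 + 5 days = Mar 11, 2003.
Both prerequisites met — the 28-day compressive test is run (Apr 29, 2003), the 7-day compressive test is run (Mar 11, 2003); the later is Apr 29, 2003.
The final strength report is issued: Apr 29, 2003 + 13 days = May 12, 2003.

12 May 2003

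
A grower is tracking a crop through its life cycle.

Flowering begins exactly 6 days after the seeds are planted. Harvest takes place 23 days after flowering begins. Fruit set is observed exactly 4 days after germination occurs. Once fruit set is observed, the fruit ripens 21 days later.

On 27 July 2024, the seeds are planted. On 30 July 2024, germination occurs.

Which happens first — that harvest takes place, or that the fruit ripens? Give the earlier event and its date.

The fruit ripens — 24 August 2024

The seeds are planted: Jul 27, 2024.
Flowering begins: Jul 27, 2024 + 6 days = Aug 2, 2024.
Harvest takes place: Aug 2, 2024 + 23 days = Aug 25, 2024.
Germination occurs: Jul 30, 2024.
Fruit set is observed: Jul 30, 2024 + 4 days = Aug 3, 2024.
The fruit ripens: Aug 3, 2024 + 21 days = Aug 24, 2024.
Comparing: harvest takes place on Aug 25, 2024 vs the fruit ripens on Aug 24, 2024. Earlier: the fruit ripens.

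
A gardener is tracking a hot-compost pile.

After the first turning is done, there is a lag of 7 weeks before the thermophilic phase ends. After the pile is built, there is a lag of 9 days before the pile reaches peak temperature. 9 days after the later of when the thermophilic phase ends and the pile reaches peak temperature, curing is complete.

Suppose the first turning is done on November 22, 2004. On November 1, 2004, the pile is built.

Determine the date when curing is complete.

The first turning is done: Nov 22, 2004.
The thermophilic phase ends: Nov 22, 2004 + 7 weeks = Jan 10, 2005.
The pile is built: Nov 1, 2004.
The pile reaches peak temperature: Nov 1, 2004 + 9 days = Nov 10, 2004.
Both prerequisites met — the thermophilic phase ends (Jan 10, 2005), the pile reaches peak temperature (Nov 10, 2004); the later is Jan 10, 2005.
Curing is complete: Jan 10, 2005 + 9 days = Jan 19, 2005.

January 19, 2005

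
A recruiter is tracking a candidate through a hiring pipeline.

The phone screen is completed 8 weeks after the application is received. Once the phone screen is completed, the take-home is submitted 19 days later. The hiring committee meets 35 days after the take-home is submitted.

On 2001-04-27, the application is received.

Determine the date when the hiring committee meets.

The application is received: Apr 27, 2001.
The phone screen is completed: Apr 27, 2001 + 8 weeks = Jun 22, 2001.
The take-home is submitted: Jun 22, 2001 + 19 days = Jul 11, 2001.
The hiring committee meets: Jul 11, 2001 + 35 days = Aug 15, 2001.

2001-08-15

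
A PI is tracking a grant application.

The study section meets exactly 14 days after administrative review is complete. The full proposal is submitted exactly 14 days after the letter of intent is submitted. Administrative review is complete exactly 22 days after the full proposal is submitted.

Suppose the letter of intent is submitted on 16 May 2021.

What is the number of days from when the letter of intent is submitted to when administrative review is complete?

Causal path: the letter of intent is submitted → the full proposal is submitted → administrative review is complete.
Total delay along the path: 14 + 22 = 36 days.

36 days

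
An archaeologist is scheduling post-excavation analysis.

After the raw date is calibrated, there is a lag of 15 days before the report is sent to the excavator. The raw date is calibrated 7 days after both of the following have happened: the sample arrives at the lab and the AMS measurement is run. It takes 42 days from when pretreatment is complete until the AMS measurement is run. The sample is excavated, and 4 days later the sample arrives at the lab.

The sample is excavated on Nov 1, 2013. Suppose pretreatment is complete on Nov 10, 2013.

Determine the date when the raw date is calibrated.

The sample is excavated: Nov 1, 2013.
The sample arrives at the lab: Nov 1, 2013 + 4 days = Nov 5, 2013.
Pretreatment is complete: Nov 10, 2013.
The AMS measurement is run: Nov 10, 2013 + 42 days = Dec 22, 2013.
Both prerequisites met — the sample arrives at the lab (Nov 5, 2013), the AMS measurement is run (Dec 22, 2013); the later is Dec 22, 2013.
The raw date is calibrated: Dec 22, 2013 + 7 days = Dec 29, 2013.

Dec 29, 2013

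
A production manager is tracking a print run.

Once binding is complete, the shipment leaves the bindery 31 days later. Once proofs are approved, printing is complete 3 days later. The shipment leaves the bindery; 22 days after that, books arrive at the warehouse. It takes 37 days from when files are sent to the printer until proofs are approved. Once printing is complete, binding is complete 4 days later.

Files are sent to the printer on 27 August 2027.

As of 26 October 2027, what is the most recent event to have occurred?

Files are sent to the printer: Aug 27, 2027.
Proofs are approved: Aug 27, 2027 + 37 days = Oct 3, 2027.
Printing is complete: Oct 3, 2027 + 3 days = Oct 6, 2027.
Binding is complete: Oct 6, 2027 + 4 days = Oct 10, 2027.
The shipment leaves the bindery: Oct 10, 2027 + 31 days = Nov 10, 2027.
Books arrive at the warehouse: Nov 10, 2027 + 22 days = Dec 2, 2027.
Oct 26, 2027 falls between when binding is complete (Oct 10, 2027) and when the shipment leaves the bindery (Nov 10, 2027).

Binding is complete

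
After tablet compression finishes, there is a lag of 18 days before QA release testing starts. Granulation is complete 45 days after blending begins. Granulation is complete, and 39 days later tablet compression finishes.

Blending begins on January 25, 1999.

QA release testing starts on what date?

May 7, 1999

Blending begins: Jan 25, 1999.
Granulation is complete: Jan 25, 1999 + 45 days = Mar 11, 1999.
Tablet compression finishes: Mar 11, 1999 + 39 days = Apr 19, 1999.
QA release testing starts: Apr 19, 1999 + 18 days = May 7, 1999.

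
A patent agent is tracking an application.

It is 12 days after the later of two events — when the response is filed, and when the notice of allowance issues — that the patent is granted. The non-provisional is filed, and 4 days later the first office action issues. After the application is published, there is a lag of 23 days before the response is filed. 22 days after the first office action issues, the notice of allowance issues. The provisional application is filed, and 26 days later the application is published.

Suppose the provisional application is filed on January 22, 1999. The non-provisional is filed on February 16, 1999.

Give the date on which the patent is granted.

March 26, 1999

The provisional application is filed: Jan 22, 1999.
The application is published: Jan 22, 1999 + 26 days = Feb 17, 1999.
The response is filed: Feb 17, 1999 + 23 days = Mar 12, 1999.
The non-provisional is filed: Feb 16, 1999.
The first office action issues: Feb 16, 1999 + 4 days = Feb 20, 1999.
The notice of allowance issues: Feb 20, 1999 + 22 days = Mar 14, 1999.
Both prerequisites met — the response is filed (Mar 12, 1999), the notice of allowance issues (Mar 14, 1999); the later is Mar 14, 1999.
The patent is granted: Mar 14, 1999 + 12 days = Mar 26, 1999.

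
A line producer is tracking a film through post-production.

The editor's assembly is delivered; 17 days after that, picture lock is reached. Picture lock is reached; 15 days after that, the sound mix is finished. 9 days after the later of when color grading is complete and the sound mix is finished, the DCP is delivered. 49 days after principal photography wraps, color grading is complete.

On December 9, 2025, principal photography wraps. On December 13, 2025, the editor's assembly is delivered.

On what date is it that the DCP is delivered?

Principal photography wraps: Dec 9, 2025.
Color grading is complete: Dec 9, 2025 + 49 days = Jan 27, 2026.
The editor's assembly is delivered: Dec 13, 2025.
Picture lock is reached: Dec 13, 2025 + 17 days = Dec 30, 2025.
The sound mix is finished: Dec 30, 2025 + 15 days = Jan 14, 2026.
Both prerequisites met — color grading is complete (Jan 27, 2026), the sound mix is finished (Jan 14, 2026); the later is Jan 27, 2026.
The DCP is delivered: Jan 27, 2026 + 9 days = Feb 5, 2026.

February 5, 2026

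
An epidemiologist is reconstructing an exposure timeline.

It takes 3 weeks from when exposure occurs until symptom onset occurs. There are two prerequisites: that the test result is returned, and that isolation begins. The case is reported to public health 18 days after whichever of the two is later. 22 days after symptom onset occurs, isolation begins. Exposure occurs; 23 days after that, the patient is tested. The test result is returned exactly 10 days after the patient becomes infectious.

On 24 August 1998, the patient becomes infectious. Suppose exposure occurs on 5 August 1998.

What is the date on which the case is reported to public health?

5 October 1998

The patient becomes infectious: Aug 24, 1998.
The test result is returned: Aug 24, 1998 + 10 days = Sep 3, 1998.
Exposure occurs: Aug 5, 1998.
Symptom onset occurs: Aug 5, 1998 + 3 weeks = Aug 26, 1998.
Isolation begins: Aug 26, 1998 + 22 days = Sep 17, 1998.
Both prerequisites met — the test result is returned (Sep 3, 1998), isolation begins (Sep 17, 1998); the later is Sep 17, 1998.
The case is reported to public health: Sep 17, 1998 + 18 days = Oct 5, 1998.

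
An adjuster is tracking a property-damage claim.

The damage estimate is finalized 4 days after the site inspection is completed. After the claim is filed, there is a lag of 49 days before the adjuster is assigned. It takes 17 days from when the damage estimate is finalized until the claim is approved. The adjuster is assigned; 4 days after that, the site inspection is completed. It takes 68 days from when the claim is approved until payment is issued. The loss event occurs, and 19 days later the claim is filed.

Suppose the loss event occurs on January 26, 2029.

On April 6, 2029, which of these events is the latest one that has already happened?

The adjuster is assigned

The loss event occurs: Jan 26, 2029.
The claim is filed: Jan 26, 2029 + 19 days = Feb 14, 2029.
The adjuster is assigned: Feb 14, 2029 + 49 days = Apr 4, 2029.
The site inspection is completed: Apr 4, 2029 + 4 days = Apr 8, 2029.
The damage estimate is finalized: Apr 8, 2029 + 4 days = Apr 12, 2029.
The claim is approved: Apr 12, 2029 + 17 days = Apr 29, 2029.
Payment is issued: Apr 29, 2029 + 68 days = Jul 6, 2029.
Apr 6, 2029 falls between when the adjuster is assigned (Apr 4, 2029) and when the site inspection is completed (Apr 8, 2029).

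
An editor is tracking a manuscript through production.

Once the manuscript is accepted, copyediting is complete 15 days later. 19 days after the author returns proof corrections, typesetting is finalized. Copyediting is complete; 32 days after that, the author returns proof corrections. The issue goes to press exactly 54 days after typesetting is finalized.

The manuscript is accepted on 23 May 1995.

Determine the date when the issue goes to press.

20 September 1995

The manuscript is accepted: May 23, 1995.
Copyediting is complete: May 23, 1995 + 15 days = Jun 7, 1995.
The author returns proof corrections: Jun 7, 1995 + 32 days = Jul 9, 1995.
Typesetting is finalized: Jul 9, 1995 + 19 days = Jul 28, 1995.
The issue goes to press: Jul 28, 1995 + 54 days = Sep 20, 1995.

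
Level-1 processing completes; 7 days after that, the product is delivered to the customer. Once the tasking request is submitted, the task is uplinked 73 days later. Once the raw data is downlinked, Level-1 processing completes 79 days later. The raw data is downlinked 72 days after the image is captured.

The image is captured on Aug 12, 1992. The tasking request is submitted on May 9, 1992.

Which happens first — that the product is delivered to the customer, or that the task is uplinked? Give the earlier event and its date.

The task is uplinked — Jul 21, 1992

The image is captured: Aug 12, 1992.
The raw data is downlinked: Aug 12, 1992 + 72 days = Oct 23, 1992.
Level-1 processing completes: Oct 23, 1992 + 79 days = Jan 10, 1993.
The product is delivered to the customer: Jan 10, 1993 + 7 days = Jan 17, 1993.
The tasking request is submitted: May 9, 1992.
The task is uplinked: May 9, 1992 + 73 days = Jul 21, 1992.
Comparing: the product is delivered to the customer on Jan 17, 1993 vs the task is uplinked on Jul 21, 1992. Earlier: the task is uplinked.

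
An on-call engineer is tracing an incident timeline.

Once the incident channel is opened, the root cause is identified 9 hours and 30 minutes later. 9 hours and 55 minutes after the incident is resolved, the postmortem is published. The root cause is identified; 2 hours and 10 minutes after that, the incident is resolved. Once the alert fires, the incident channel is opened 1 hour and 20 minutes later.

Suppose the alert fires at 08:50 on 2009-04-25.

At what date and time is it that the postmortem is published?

The alert fires: 08:50 Apr 25, 2009.
The incident channel is opened: 08:50 Apr 25, 2009 + 1h20m = 10:10 Apr 25, 2009.
The root cause is identified: 10:10 Apr 25, 2009 + 9h30m = 19:40 Apr 25, 2009.
The incident is resolved: 19:40 Apr 25, 2009 + 2h10m = 21:50 Apr 25, 2009.
The postmortem is published: 21:50 Apr 25, 2009 + 9h55m = 07:45 Apr 26, 2009.

07:45 on 2009-04-26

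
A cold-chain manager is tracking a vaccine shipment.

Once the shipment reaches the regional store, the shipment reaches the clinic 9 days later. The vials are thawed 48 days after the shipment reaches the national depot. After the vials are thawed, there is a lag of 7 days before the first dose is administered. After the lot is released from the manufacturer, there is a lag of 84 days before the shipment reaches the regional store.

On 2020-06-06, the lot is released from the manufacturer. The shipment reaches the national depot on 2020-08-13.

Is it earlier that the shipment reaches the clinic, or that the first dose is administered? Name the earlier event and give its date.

The lot is released from the manufacturer: Jun 6, 2020.
The shipment reaches the regional store: Jun 6, 2020 + 84 days = Aug 29, 2020.
The shipment reaches the clinic: Aug 29, 2020 + 9 days = Sep 7, 2020.
The shipment reaches the national depot: Aug 13, 2020.
The vials are thawed: Aug 13, 2020 + 48 days = Sep 30, 2020.
The first dose is administered: Sep 30, 2020 + 7 days = Oct 7, 2020.
Comparing: the shipment reaches the clinic on Sep 7, 2020 vs the first dose is administered on Oct 7, 2020. Earlier: the shipment reaches the clinic.

The shipment reaches the clinic — 2020-09-07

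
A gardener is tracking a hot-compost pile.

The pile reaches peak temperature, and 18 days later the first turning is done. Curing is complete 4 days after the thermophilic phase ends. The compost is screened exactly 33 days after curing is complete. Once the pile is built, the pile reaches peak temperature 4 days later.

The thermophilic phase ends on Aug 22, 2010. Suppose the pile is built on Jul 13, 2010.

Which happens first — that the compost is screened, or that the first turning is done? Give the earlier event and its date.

The first turning is done — Aug 4, 2010

The thermophilic phase ends: Aug 22, 2010.
Curing is complete: Aug 22, 2010 + 4 days = Aug 26, 2010.
The compost is screened: Aug 26, 2010 + 33 days = Sep 28, 2010.
The pile is built: Jul 13, 2010.
The pile reaches peak temperature: Jul 13, 2010 + 4 days = Jul 17, 2010.
The first turning is done: Jul 17, 2010 + 18 days = Aug 4, 2010.
Comparing: the compost is screened on Sep 28, 2010 vs the first turning is done on Aug 4, 2010. Earlier: the first turning is done.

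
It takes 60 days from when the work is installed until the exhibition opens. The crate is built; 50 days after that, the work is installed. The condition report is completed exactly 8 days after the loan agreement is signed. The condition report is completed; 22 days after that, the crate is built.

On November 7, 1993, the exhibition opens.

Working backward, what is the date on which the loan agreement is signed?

June 20, 1993

The exhibition opens: Nov 7, 1993.
The work is installed: Nov 7, 1993 − 60 days = Sep 8, 1993.
The crate is built: Sep 8, 1993 − 50 days = Jul 20, 1993.
The condition report is completed: Jul 20, 1993 − 22 days = Jun 28, 1993.
The loan agreement is signed: Jun 28, 1993 − 8 days = Jun 20, 1993.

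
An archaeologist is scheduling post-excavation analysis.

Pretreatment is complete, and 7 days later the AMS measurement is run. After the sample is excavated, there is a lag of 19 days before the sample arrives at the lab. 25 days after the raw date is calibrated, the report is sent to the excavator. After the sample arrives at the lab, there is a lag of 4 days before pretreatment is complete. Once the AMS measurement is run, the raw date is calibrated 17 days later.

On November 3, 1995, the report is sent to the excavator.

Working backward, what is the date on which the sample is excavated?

August 23, 1995

The report is sent to the excavator: Nov 3, 1995.
The raw date is calibrated: Nov 3, 1995 − 25 days = Oct 9, 1995.
The AMS measurement is run: Oct 9, 1995 − 17 days = Sep 22, 1995.
Pretreatment is complete: Sep 22, 1995 − 7 days = Sep 15, 1995.
The sample arrives at the lab: Sep 15, 1995 − 4 days = Sep 11, 1995.
The sample is excavated: Sep 11, 1995 − 19 days = Aug 23, 1995.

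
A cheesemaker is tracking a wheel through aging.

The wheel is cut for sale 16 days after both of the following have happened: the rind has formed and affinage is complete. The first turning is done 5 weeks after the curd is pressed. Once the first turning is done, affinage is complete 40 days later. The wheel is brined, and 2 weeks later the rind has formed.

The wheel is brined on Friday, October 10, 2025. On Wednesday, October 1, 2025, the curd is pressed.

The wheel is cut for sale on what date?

Wednesday, December 31, 2025

The wheel is brined: Oct 10, 2025.
The rind has formed: Oct 10, 2025 + 2 weeks = Oct 24, 2025.
The curd is pressed: Oct 1, 2025.
The first turning is done: Oct 1, 2025 + 5 weeks = Nov 5, 2025.
Affinage is complete: Nov 5, 2025 + 40 days = Dec 15, 2025.
Both prerequisites met — the rind has formed (Oct 24, 2025), affinage is complete (Dec 15, 2025); the later is Dec 15, 2025.
The wheel is cut for sale: Dec 15, 2025 + 16 days = Dec 31, 2025.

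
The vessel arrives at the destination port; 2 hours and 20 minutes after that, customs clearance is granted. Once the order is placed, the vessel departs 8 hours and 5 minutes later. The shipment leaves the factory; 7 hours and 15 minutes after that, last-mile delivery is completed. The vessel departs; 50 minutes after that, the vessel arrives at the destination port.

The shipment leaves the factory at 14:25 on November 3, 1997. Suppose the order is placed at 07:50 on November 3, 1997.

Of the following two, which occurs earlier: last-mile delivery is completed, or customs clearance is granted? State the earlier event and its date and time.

Customs clearance is granted — 19:05 on November 3, 1997

The shipment leaves the factory: 14:25 Nov 3, 1997.
Last-mile delivery is completed: 14:25 Nov 3, 1997 + 7h15m = 21:40 Nov 3, 1997.
The order is placed: 07:50 Nov 3, 1997.
The vessel departs: 07:50 Nov 3, 1997 + 8h05m = 15:55 Nov 3, 1997.
The vessel arrives at the destination port: 15:55 Nov 3, 1997 + 50m = 16:45 Nov 3, 1997.
Customs clearance is granted: 16:45 Nov 3, 1997 + 2h20m = 19:05 Nov 3, 1997.
Comparing: last-mile delivery is completed at 21:40 Nov 3, 1997 vs customs clearance is granted at 19:05 Nov 3, 1997. Earlier: customs clearance is granted.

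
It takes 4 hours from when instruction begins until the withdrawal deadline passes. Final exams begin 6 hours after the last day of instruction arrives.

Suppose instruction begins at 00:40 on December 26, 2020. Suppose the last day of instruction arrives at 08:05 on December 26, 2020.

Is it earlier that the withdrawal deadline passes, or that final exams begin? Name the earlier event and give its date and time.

The withdrawal deadline passes — 04:40 on December 26, 2020

Instruction begins: 00:40 Dec 26, 2020.
The withdrawal deadline passes: 00:40 Dec 26, 2020 + 4h = 04:40 Dec 26, 2020.
The last day of instruction arrives: 08:05 Dec 26, 2020.
Final exams begin: 08:05 Dec 26, 2020 + 6h = 14:05 Dec 26, 2020.
Comparing: the withdrawal deadline passes at 04:40 Dec 26, 2020 vs final exams begin at 14:05 Dec 26, 2020. Earlier: the withdrawal deadline passes.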